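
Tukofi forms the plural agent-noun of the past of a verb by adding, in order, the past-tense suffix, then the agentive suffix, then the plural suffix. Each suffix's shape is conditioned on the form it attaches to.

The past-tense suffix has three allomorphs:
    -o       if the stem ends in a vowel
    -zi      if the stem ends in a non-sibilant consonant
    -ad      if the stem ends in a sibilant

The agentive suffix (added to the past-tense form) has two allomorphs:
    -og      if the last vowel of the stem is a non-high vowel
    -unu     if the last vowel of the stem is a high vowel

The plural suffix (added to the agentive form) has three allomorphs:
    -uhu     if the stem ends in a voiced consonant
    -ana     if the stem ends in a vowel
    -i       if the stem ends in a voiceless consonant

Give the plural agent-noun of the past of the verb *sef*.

sefziunuana

*sef*: final sound = /f/, a non-sibilant consonant → -zi → *sefzi*.
The past-tense form *sefzi*: last vowel = /i/, a high vowel → -unu → *sefziunu*.
Since the final sound of the agentive form *sefziunu* is /u/ (a vowel), it takes -ana, giving *sefziunuana*.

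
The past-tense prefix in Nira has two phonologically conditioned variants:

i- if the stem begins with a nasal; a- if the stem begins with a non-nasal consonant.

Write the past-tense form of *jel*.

The first consonant of *jel* is /j/, which is non-nasal, so the prefix is a-, giving *ajel*.

ajel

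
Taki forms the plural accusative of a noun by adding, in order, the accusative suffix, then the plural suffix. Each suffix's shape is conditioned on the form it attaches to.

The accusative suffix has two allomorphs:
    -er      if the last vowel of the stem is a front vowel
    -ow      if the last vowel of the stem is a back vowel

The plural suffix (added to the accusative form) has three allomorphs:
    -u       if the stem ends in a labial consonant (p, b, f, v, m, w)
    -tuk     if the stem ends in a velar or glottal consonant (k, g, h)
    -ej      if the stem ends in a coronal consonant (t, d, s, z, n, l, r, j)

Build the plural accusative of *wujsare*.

*wujsare* — last vowel /e/ (a front vowel) → -er → *wujsareer*.
The accusative form *wujsareer*: final consonant = /r/, coronal → -ej → *wujsareerej*.

wujsareerej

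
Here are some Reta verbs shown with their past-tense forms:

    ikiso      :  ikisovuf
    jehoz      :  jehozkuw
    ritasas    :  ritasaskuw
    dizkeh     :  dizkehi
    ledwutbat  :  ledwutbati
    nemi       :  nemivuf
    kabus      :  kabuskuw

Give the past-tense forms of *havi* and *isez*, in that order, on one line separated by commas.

havivuf, isezkuw

Looking at the final sound of each stem: -kuw when the stem ends in a sibilant (*jehoz*, *ritasas*, *kabus*); -i when the stem ends in a non-sibilant consonant (*dizkeh*, *ledwutbat*); -vuf when the stem ends in a vowel (*ikiso*, *nemi*).
The final sound of *havi* is /i/, which is a vowel, so the suffix is -vuf, giving *havivuf*.
*isez* — final sound /z/ (a sibilant) → -kuw → *isezkuw*.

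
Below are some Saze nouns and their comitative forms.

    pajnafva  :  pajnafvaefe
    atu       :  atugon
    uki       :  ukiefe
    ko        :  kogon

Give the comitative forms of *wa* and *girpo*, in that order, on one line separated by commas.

waefe, girpogon

Looking at the last vowel of each stem: -gon when the last vowel of the stem is a rounded vowel (*atu*, *ko*); -efe when the last vowel of the stem is an unrounded vowel (*pajnafva*, *uki*).
*wa*: last vowel = /a/, an unrounded vowel → -efe → *waefe*.
Since the last vowel of *girpo* is /o/ (a rounded vowel), it takes -gon, giving *girpogon*.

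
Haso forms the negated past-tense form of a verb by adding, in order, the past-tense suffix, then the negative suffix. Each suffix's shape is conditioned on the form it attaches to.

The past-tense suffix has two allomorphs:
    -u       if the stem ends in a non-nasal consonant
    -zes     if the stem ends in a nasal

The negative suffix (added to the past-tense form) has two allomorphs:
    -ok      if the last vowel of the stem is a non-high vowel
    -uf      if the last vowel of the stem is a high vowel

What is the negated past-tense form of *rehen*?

rehenzesok

Since the final consonant of *rehen* is /n/ (a nasal), it takes -zes, giving *rehenzes*.
The last vowel of the past-tense form *rehenzes* is /e/, which is a non-high vowel, so the negative suffix is -ok, giving *rehenzesok*.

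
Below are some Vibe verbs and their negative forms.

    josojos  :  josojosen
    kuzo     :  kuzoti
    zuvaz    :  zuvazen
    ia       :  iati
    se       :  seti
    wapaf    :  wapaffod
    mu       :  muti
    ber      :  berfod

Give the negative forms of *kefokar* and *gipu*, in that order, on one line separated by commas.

The pattern is sibilance of the final sound: -en when the stem ends in a sibilant (*josojos*, *zuvaz*); -fod when the stem ends in a non-sibilant consonant (*wapaf*, *ber*); -ti when the stem ends in a vowel (*kuzo*, *ia*, *se*, *mu*).
*kefokar*: final sound = /r/, a non-sibilant consonant → -fod → *kefokarfod*.
Since the final sound of *gipu* is /u/ (a vowel), it takes -ti, giving *giputi*.

kefokarfod, giputi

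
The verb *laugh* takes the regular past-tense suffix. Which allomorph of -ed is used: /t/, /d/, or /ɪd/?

The stem *laugh* ends in a voiceless consonant other than /t/.
The -ed suffix is realized as /ɪd/ after /t, d/; as /t/ after other voiceless consonants; and as /d/ after other voiced sounds.
So -ed on *laugh* is pronounced /t/.

/t/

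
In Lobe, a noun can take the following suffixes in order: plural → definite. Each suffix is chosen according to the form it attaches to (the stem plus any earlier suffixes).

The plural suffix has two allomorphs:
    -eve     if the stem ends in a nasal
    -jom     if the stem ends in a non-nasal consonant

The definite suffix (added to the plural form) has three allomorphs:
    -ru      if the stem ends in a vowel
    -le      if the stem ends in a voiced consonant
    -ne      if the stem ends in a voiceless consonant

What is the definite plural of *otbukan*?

The final consonant of *otbukan* is /n/, which is a nasal, so the plural suffix is -eve, giving *otbukaneve*.
Since the final sound of the plural form *otbukaneve* is /e/ (a vowel), it takes -ru, giving *otbukaneveru*.

otbukaneveru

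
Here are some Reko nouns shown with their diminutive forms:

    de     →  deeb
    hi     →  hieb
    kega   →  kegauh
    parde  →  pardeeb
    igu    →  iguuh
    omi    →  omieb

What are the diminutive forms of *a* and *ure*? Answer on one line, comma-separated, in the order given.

auh, ureeb

Looking at the last vowel of each stem: -eb when the last vowel of the stem is a front vowel (*de*, *hi*, *parde*, *omi*); -uh when the last vowel of the stem is a back vowel (*kega*, *igu*).
*a* — last vowel /a/ (a back vowel) → -uh → *auh*.
*ure*: last vowel = /e/, a front vowel → -eb → *ureeb*.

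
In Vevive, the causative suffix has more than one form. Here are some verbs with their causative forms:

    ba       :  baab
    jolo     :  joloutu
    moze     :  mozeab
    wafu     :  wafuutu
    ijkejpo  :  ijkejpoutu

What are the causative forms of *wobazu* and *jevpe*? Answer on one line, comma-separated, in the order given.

wobazuutu, jevpeab

The suffix is conditioned by the last vowel: -utu when the last vowel of the stem is a rounded vowel (*jolo*, *wafu*, *ijkejpo*); -ab when the last vowel of the stem is an unrounded vowel (*ba*, *moze*).
*wobazu*: last vowel = /u/, a rounded vowel → -utu → *wobazuutu*.
The last vowel of *jevpe* is /e/, which is an unrounded vowel, so the suffix is -ab, giving *jevpeab*.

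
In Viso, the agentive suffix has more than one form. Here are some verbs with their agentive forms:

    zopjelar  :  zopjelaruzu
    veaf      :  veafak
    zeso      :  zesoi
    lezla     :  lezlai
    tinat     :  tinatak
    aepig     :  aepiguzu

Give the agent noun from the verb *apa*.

The alternation tracks the final sound of the stem — -ak when the stem ends in a voiceless consonant (*veaf*, *tinat*); -uzu when the stem ends in a voiced consonant (*zopjelar*, *aepig*); -i when the stem ends in a vowel (*zeso*, *lezla*).
Since the final sound of *apa* is /a/ (a vowel), it takes -i, giving *apai*.

apai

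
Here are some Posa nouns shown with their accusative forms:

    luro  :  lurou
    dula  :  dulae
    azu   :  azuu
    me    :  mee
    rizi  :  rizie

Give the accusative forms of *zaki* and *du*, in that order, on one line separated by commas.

The suffix is conditioned by the last vowel: -u when the last vowel of the stem is a rounded vowel (*luro*, *azu*); -e when the last vowel of the stem is an unrounded vowel (*dula*, *me*, *rizi*).
*zaki*: last vowel = /i/, an unrounded vowel → -e → *zakie*.
*du* — last vowel /u/ (a rounded vowel) → -u → *duu*.

zakie, duu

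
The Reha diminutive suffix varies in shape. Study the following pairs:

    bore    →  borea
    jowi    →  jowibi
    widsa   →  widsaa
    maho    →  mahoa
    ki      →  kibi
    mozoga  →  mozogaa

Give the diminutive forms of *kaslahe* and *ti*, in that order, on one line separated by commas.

kaslahea, tibi

The alternation tracks the last vowel of the stem — -bi when the last vowel of the stem is a high vowel (*jowi*, *ki*); -a when the last vowel of the stem is a non-high vowel (*bore*, *widsa*, *maho*, *mozoga*).
*kaslahe* — last vowel /e/ (a non-high vowel) → -a → *kaslahea*.
The last vowel of *ti* is /i/, which is a high vowel, so the suffix is -bi, giving *tibi*.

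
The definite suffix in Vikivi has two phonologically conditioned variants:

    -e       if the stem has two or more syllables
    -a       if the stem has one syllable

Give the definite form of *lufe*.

lufee

*lufe* has 2 syllables, so the suffix is -e, giving *lufee*.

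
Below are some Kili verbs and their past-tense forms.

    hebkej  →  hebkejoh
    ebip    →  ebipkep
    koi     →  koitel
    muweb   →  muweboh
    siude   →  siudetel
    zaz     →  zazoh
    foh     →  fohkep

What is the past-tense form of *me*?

metel

The suffix is conditioned by the final sound: -kep when the stem ends in a voiceless consonant (*ebip*, *foh*); -oh when the stem ends in a voiced consonant (*hebkej*, *muweb*, *zaz*); -tel when the stem ends in a vowel (*koi*, *siude*).
Since the final sound of *me* is /e/ (a vowel), it takes -tel, giving *metel*.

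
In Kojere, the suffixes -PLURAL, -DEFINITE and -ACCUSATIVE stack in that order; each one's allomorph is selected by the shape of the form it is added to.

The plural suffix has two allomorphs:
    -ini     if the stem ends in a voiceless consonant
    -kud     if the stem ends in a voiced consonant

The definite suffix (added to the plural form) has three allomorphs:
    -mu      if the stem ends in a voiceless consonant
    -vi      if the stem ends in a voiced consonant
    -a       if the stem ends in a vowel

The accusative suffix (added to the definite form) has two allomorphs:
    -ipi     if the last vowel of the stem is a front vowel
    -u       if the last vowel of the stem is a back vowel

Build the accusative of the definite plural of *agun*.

Since the final consonant of *agun* is /n/ (voiced), it takes -kud, giving *agunkud*.
The final sound of the plural form *agunkud* is /d/, which is a voiced consonant, so the definite suffix is -vi, giving *agunkudvi*.
Since the last vowel of the definite form *agunkudvi* is /i/ (a front vowel), it takes -ipi, giving *agunkudviipi*.

agunkudviipi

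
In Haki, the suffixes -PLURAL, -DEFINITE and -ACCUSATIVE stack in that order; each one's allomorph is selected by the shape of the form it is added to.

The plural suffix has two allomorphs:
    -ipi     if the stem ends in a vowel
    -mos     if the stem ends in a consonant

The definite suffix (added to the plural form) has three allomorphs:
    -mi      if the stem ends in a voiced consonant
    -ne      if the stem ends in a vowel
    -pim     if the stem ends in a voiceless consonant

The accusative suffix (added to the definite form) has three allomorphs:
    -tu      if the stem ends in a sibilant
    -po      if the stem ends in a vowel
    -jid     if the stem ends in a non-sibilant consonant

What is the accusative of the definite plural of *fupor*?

fupormospimjid

*fupor* — final sound /r/ (a consonant) → -mos → *fupormos*.
The plural form *fupormos*: final sound = /s/, a voiceless consonant → -pim → *fupormospim*.
Since the final sound of the definite form *fupormospim* is /m/ (a non-sibilant consonant), it takes -jid, giving *fupormospimjid*.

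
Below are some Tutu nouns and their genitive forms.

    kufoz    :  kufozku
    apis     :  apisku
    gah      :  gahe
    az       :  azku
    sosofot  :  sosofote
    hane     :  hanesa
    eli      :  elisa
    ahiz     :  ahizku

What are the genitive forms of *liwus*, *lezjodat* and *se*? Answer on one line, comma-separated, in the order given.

liwusku, lezjodate, sesa

The pattern is sibilance of the final sound: -ku when the stem ends in a sibilant (*kufoz*, *apis*, *az*, *ahiz*); -e when the stem ends in a non-sibilant consonant (*gah*, *sosofot*); -sa when the stem ends in a vowel (*hane*, *eli*).
Since the final sound of *liwus* is /s/ (a sibilant), it takes -ku, giving *liwusku*.
Since the final sound of *lezjodat* is /t/ (a non-sibilant consonant), it takes -e, giving *lezjodate*.
*se*: final sound = /e/, a vowel → -sa → *sesa*.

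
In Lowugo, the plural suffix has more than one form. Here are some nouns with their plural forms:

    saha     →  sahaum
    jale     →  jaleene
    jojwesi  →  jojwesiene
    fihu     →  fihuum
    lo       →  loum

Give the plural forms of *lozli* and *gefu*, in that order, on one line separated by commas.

lozliene, gefuum

Looking at the last vowel of each stem: -ene when the last vowel of the stem is a front vowel (*jale*, *jojwesi*); -um when the last vowel of the stem is a back vowel (*saha*, *fihu*, *lo*).
*lozli*: last vowel = /i/, a front vowel → -ene → *lozliene*.
Since the last vowel of *gefu* is /u/ (a back vowel), it takes -um, giving *gefuum*.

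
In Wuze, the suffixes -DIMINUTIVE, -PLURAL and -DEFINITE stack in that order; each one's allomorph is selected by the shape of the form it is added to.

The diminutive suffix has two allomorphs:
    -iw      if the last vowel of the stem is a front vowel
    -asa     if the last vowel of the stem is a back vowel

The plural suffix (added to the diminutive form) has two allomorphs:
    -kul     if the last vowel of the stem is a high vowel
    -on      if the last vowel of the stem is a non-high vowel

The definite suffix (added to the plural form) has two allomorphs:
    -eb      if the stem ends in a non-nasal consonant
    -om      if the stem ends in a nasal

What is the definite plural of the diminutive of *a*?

*a*: last vowel = /a/, a back vowel → -asa → *aasa*.
Since the last vowel of the diminutive form *aasa* is /a/ (a non-high vowel), it takes -on, giving *aasaon*.
The plural form *aasaon*: final consonant = /n/, a nasal → -om → *aasaonom*.

aasaonom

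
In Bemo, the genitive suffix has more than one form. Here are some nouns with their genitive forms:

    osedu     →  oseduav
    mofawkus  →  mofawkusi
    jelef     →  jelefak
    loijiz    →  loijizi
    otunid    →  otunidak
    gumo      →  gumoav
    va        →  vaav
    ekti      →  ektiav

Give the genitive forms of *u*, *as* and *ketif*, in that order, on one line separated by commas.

uav, asi, ketifak

Looking at the final sound of each stem: -i when the stem ends in a sibilant (*mofawkus*, *loijiz*); -ak when the stem ends in a non-sibilant consonant (*jelef*, *otunid*); -av when the stem ends in a vowel (*osedu*, *gumo*, *va*, *ekti*).
Since the final sound of *u* is /u/ (a vowel), it takes -av, giving *uav*.
The final sound of *as* is /s/, which is a sibilant, so the suffix is -i, giving *asi*.
The final sound of *ketif* is /f/, which is a non-sibilant consonant, so the suffix is -ak, giving *ketifak*.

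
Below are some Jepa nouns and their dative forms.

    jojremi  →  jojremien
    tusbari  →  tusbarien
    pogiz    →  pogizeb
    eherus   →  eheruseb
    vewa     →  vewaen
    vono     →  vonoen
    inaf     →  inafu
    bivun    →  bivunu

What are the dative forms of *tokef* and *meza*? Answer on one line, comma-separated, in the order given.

tokefu, mezaen

The suffix is conditioned by the final sound: -eb when the stem ends in a sibilant (*pogiz*, *eherus*); -u when the stem ends in a non-sibilant consonant (*inaf*, *bivun*); -en when the stem ends in a vowel (*jojremi*, *tusbari*, *vewa*, *vono*).
*tokef* — final sound /f/ (a non-sibilant consonant) → -u → *tokefu*.
*meza* — final sound /a/ (a vowel) → -en → *mezaen*.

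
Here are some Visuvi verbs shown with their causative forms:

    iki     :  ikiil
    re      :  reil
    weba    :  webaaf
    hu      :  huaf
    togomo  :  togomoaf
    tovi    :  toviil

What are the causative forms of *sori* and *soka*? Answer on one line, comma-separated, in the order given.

soriil, sokaaf

The suffix is conditioned by the last vowel: -il when the last vowel of the stem is a front vowel (*iki*, *re*, *tovi*); -af when the last vowel of the stem is a back vowel (*weba*, *hu*, *togomo*).
The last vowel of *sori* is /i/, which is a front vowel, so the suffix is -il, giving *soriil*.
*soka* — last vowel /a/ (a back vowel) → -af → *sokaaf*.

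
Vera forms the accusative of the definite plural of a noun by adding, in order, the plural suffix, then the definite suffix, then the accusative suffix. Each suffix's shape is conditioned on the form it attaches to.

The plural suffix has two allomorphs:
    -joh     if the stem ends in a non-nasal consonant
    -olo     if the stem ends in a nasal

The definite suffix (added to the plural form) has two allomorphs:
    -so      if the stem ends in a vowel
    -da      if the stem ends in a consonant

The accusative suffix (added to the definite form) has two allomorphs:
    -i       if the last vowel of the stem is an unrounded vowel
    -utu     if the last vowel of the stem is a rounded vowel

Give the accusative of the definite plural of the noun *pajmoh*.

pajmohjohdai

The final consonant of *pajmoh* is /h/, which is non-nasal, so the plural suffix is -joh, giving *pajmohjoh*.
The final sound of the plural form *pajmohjoh* is /h/, which is a consonant, so the definite suffix is -da, giving *pajmohjohda*.
The definite form *pajmohjohda* — last vowel /a/ (an unrounded vowel) → -i → *pajmohjohdai*.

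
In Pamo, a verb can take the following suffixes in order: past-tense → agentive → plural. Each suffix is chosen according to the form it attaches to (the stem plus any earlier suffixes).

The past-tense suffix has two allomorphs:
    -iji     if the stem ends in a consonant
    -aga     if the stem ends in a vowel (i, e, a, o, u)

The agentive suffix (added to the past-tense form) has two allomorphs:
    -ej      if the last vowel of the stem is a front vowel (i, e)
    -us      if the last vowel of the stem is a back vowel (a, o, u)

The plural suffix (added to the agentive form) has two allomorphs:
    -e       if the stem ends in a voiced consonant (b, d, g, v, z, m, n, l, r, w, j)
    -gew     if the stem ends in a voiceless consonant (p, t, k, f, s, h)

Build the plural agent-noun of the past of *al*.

Since the final sound of *al* is /l/ (a consonant), it takes -iji, giving *aliji*.
Since the last vowel of the past-tense form *aliji* is /i/ (a front vowel), it takes -ej, giving *alijiej*.
The agentive form *alijiej* — final consonant /j/ (voiced) → -e → *alijieje*.

alijieje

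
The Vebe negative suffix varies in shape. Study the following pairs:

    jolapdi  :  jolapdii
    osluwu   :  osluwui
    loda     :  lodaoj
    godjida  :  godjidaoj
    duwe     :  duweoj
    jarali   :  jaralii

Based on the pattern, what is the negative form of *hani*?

The suffix is conditioned by the last vowel: -i when the last vowel of the stem is a high vowel (*jolapdi*, *osluwu*, *jarali*); -oj when the last vowel of the stem is a non-high vowel (*loda*, *godjida*, *duwe*).
*hani* — last vowel /i/ (a high vowel) → -i → *hanii*.

hanii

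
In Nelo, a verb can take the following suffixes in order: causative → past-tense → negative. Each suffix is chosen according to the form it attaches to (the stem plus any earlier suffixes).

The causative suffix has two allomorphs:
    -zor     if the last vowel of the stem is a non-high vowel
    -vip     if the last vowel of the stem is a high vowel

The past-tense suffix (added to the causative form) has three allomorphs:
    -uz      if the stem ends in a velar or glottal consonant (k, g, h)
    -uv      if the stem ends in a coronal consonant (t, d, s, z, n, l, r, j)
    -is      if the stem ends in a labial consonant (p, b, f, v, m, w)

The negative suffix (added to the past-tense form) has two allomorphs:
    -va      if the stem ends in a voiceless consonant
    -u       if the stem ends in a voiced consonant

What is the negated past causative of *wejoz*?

Since the last vowel of *wejoz* is /o/ (a non-high vowel), it takes -zor, giving *wejozzor*.
Since the final consonant of the causative form *wejozzor* is /r/ (coronal), it takes -uv, giving *wejozzoruv*.
Since the final consonant of the past-tense form *wejozzoruv* is /v/ (voiced), it takes -u, giving *wejozzoruvu*.

wejozzoruvu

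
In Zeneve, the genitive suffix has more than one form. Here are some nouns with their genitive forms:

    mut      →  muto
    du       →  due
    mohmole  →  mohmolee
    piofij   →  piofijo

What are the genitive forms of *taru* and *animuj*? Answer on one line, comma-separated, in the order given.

tarue, animujo

Looking at the final sound of each stem: -o when the stem ends in a consonant (*mut*, *piofij*); -e when the stem ends in a vowel (*du*, *mohmole*).
*taru*: final sound = /u/, a vowel → -e → *tarue*.
The final sound of *animuj* is /j/, which is a consonant, so the suffix is -o, giving *animujo*.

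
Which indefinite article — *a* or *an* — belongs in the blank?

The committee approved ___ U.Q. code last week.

a

The indefinite article is chosen by the initial *sound* of the following word, not its spelling.
The initialism *U.Q.* is read letter by letter; the first letter, U, is pronounced /juː/, which begins with a consonant sound.
So the article is *a*: The committee approved a U.Q. code last week.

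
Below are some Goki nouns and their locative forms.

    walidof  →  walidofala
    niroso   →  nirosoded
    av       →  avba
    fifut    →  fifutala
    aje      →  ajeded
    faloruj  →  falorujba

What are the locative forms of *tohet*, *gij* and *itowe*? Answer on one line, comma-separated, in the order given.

tohetala, gijba, itoweded

The suffix is conditioned by the final sound: -ala when the stem ends in a voiceless consonant (*walidof*, *fifut*); -ba when the stem ends in a voiced consonant (*av*, *faloruj*); -ded when the stem ends in a vowel (*niroso*, *aje*).
Since the final sound of *tohet* is /t/ (a voiceless consonant), it takes -ala, giving *tohetala*.
*gij*: final sound = /j/, a voiced consonant → -ba → *gijba*.
Since the final sound of *itowe* is /e/ (a vowel), it takes -ded, giving *itoweded*.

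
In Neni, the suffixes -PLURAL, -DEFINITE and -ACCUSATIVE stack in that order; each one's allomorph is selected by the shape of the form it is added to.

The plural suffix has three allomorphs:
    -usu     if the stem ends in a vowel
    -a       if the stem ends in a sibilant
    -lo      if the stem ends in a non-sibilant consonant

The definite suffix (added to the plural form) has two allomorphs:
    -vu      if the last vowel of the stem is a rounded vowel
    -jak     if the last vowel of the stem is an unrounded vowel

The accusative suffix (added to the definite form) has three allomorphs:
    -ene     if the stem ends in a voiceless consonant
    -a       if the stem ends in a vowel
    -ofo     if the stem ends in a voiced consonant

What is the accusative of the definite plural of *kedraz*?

The final sound of *kedraz* is /z/, which is a sibilant, so the plural suffix is -a, giving *kedraza*.
The plural form *kedraza* — last vowel /a/ (an unrounded vowel) → -jak → *kedrazajak*.
The definite form *kedrazajak*: final sound = /k/, a voiceless consonant → -ene → *kedrazajakene*.

kedrazajakene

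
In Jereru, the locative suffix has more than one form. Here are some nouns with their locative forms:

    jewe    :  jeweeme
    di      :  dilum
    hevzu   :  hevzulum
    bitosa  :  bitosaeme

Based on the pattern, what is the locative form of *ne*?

neeme

Looking at the last vowel of each stem: -lum when the last vowel of the stem is a high vowel (*di*, *hevzu*); -eme when the last vowel of the stem is a non-high vowel (*jewe*, *bitosa*).
*ne*: last vowel = /e/, a non-high vowel → -eme → *neeme*.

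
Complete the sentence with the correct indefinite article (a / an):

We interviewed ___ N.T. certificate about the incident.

The indefinite article is chosen by the initial *sound* of the following word, not its spelling.
The initialism *N.T.* is read letter by letter; the first letter, N, is pronounced /ɛn/, which begins with a vowel sound.
So the article is *an*: We interviewed an N.T. certificate about the incident.

an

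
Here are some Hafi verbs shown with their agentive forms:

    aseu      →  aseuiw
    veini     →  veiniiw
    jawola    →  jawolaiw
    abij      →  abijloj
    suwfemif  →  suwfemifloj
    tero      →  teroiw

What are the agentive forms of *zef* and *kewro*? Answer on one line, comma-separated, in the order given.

The alternation tracks the final sound of the stem — -loj when the stem ends in a consonant (*abij*, *suwfemif*); -iw when the stem ends in a vowel (*aseu*, *veini*, *jawola*, *tero*).
The final sound of *zef* is /f/, which is a consonant, so the suffix is -loj, giving *zefloj*.
Since the final sound of *kewro* is /o/ (a vowel), it takes -iw, giving *kewroiw*.

zefloj, kewroiw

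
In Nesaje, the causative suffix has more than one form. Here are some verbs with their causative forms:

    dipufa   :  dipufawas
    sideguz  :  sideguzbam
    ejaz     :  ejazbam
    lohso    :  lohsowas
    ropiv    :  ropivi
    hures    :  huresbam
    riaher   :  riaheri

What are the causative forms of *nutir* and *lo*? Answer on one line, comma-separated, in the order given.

nutiri, lowas

The pattern is sibilance of the final sound: -bam when the stem ends in a sibilant (*sideguz*, *ejaz*, *hures*); -i when the stem ends in a non-sibilant consonant (*ropiv*, *riaher*); -was when the stem ends in a vowel (*dipufa*, *lohso*).
*nutir* — final sound /r/ (a non-sibilant consonant) → -i → *nutiri*.
Since the final sound of *lo* is /o/ (a vowel), it takes -was, giving *lowas*.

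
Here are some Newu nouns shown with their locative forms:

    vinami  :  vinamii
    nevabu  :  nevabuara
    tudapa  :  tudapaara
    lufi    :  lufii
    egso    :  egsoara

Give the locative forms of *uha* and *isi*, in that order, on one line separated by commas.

uhaara, isii

Looking at the last vowel of each stem: -i when the last vowel of the stem is a front vowel (*vinami*, *lufi*); -ara when the last vowel of the stem is a back vowel (*nevabu*, *tudapa*, *egso*).
*uha*: last vowel = /a/, a back vowel → -ara → *uhaara*.
Since the last vowel of *isi* is /i/ (a front vowel), it takes -i, giving *isii*.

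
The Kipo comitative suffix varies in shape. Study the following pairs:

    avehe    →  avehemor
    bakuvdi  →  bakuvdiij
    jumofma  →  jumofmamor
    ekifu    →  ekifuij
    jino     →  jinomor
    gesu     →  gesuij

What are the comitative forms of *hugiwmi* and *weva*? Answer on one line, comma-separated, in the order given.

hugiwmiij, wevamor

The pattern is height harmony: -ij when the last vowel of the stem is a high vowel (*bakuvdi*, *ekifu*, *gesu*); -mor when the last vowel of the stem is a non-high vowel (*avehe*, *jumofma*, *jino*).
*hugiwmi*: last vowel = /i/, a high vowel → -ij → *hugiwmiij*.
*weva* — last vowel /a/ (a non-high vowel) → -mor → *wevamor*.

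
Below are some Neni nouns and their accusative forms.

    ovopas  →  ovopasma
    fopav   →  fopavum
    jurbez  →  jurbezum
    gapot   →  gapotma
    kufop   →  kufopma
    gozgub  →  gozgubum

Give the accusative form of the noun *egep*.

Looking at the final consonant of each stem: -ma when the stem ends in a voiceless consonant (*ovopas*, *gapot*, *kufop*); -um when the stem ends in a voiced consonant (*fopav*, *jurbez*, *gozgub*).
Since the final consonant of *egep* is /p/ (voiceless), it takes -ma, giving *egepma*.

egepma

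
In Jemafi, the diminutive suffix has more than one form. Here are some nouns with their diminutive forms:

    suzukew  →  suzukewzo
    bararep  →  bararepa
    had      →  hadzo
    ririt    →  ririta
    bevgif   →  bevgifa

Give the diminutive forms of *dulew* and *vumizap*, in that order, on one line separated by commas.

dulewzo, vumizapa

Looking at the final consonant of each stem: -a when the stem ends in a voiceless consonant (*bararep*, *ririt*, *bevgif*); -zo when the stem ends in a voiced consonant (*suzukew*, *had*).
*dulew*: final consonant = /w/, voiced → -zo → *dulewzo*.
The final consonant of *vumizap* is /p/, which is voiceless, so the suffix is -a, giving *vumizapa*.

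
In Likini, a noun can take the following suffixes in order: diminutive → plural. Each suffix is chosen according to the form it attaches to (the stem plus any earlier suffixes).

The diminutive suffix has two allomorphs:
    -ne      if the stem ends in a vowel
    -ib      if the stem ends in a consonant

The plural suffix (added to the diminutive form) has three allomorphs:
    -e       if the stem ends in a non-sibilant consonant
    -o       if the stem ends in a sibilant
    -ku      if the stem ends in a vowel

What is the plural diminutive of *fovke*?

The final sound of *fovke* is /e/, which is a vowel, so the diminutive suffix is -ne, giving *fovkene*.
The diminutive form *fovkene* — final sound /e/ (a vowel) → -ku → *fovkeneku*.

fovkeneku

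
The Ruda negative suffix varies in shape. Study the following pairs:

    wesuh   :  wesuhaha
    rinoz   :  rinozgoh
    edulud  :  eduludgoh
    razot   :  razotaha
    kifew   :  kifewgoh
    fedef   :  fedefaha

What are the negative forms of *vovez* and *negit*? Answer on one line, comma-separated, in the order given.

vovezgoh, negitaha

The pattern is voicing of the final consonant: -aha when the stem ends in a voiceless consonant (*wesuh*, *razot*, *fedef*); -goh when the stem ends in a voiced consonant (*rinoz*, *edulud*, *kifew*).
*vovez* — final consonant /z/ (voiced) → -goh → *vovezgoh*.
Since the final consonant of *negit* is /t/ (voiceless), it takes -aha, giving *negitaha*.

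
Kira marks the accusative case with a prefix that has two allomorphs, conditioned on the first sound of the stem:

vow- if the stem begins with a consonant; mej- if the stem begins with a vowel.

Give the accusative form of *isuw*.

mejisuw

*isuw* — first sound /i/ (a vowel) → mej- → *mejisuw*.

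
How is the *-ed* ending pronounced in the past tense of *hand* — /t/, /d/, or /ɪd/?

The stem *hand* ends in /t/ or /d/.
The -ed suffix is realized as /ɪd/ after /t, d/; as /t/ after other voiceless consonants; and as /d/ after other voiced sounds.
So -ed on *hand* is pronounced /ɪd/.

/ɪd/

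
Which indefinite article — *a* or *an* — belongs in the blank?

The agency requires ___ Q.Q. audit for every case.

a

The indefinite article is chosen by the initial *sound* of the following word, not its spelling.
The initialism *Q.Q.* is read letter by letter; the first letter, Q, is pronounced /kjuː/, which begins with a consonant sound.
So the article is *a*: The agency requires a Q.Q. audit for every case.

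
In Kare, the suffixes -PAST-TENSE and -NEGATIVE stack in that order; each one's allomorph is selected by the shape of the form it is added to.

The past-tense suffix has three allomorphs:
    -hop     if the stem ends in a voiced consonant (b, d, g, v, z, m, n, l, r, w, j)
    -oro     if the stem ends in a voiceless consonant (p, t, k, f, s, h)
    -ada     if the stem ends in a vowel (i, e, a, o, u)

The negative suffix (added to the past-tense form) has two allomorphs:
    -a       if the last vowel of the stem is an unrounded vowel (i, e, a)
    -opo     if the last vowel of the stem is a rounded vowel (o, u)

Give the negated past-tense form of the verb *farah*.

*farah* — final sound /h/ (a voiceless consonant) → -oro → *farahoro*.
The past-tense form *farahoro* — last vowel /o/ (a rounded vowel) → -opo → *farahoroopo*.

farahoroopo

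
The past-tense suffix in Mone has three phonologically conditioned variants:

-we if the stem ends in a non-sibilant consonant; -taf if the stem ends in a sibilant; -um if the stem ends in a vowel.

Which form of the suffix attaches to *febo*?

*febo* — final sound /o/ (a vowel) → -um.

-um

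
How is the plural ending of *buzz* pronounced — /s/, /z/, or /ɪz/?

The stem *buzz* ends in a sibilant (/s, z, ʃ, ʒ, tʃ, dʒ/).
The plural suffix surfaces as /ɪz/ after sibilants, /s/ after other voiceless consonants, and /z/ after other voiced sounds.
So the plural -s on *buzz* is pronounced /ɪz/.

/ɪz/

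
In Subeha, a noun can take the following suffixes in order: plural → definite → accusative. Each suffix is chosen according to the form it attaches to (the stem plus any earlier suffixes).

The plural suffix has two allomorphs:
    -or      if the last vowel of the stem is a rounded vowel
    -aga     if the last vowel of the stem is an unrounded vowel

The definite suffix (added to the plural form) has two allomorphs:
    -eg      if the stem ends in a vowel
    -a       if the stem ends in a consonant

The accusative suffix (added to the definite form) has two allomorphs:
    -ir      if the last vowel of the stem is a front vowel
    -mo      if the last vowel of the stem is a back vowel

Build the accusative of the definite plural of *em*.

emagaegir

Since the last vowel of *em* is /e/ (an unrounded vowel), it takes -aga, giving *emaga*.
The plural form *emaga*: final sound = /a/, a vowel → -eg → *emagaeg*.
The definite form *emagaeg*: last vowel = /e/, a front vowel → -ir → *emagaegir*.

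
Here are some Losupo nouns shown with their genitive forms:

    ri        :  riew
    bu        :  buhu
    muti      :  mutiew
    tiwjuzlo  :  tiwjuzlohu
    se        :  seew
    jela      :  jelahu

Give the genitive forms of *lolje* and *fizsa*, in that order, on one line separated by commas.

loljeew, fizsahu

The pattern is front/back vowel harmony: -ew when the last vowel of the stem is a front vowel (*ri*, *muti*, *se*); -hu when the last vowel of the stem is a back vowel (*bu*, *tiwjuzlo*, *jela*).
The last vowel of *lolje* is /e/, which is a front vowel, so the suffix is -ew, giving *loljeew*.
Since the last vowel of *fizsa* is /a/ (a back vowel), it takes -hu, giving *fizsahu*.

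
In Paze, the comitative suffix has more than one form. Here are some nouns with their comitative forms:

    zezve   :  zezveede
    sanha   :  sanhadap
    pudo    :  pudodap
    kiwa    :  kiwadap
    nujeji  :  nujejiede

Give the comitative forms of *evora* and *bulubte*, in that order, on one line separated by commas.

Looking at the last vowel of each stem: -ede when the last vowel of the stem is a front vowel (*zezve*, *nujeji*); -dap when the last vowel of the stem is a back vowel (*sanha*, *pudo*, *kiwa*).
Since the last vowel of *evora* is /a/ (a back vowel), it takes -dap, giving *evoradap*.
Since the last vowel of *bulubte* is /e/ (a front vowel), it takes -ede, giving *bulubteede*.

evoradap, bulubteede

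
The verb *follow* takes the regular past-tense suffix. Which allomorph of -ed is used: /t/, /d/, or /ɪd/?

The stem *follow* ends in a voiced sound other than /d/.
The -ed suffix is realized as /ɪd/ after /t, d/; as /t/ after other voiceless consonants; and as /d/ after other voiced sounds.
So -ed on *follow* is pronounced /d/.

/d/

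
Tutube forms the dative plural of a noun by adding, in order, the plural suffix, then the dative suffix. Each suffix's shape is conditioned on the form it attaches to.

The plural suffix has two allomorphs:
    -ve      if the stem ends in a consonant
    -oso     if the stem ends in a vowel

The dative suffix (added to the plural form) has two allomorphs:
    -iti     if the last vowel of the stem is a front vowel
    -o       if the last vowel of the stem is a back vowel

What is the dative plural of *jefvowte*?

jefvowteosoo

Since the final sound of *jefvowte* is /e/ (a vowel), it takes -oso, giving *jefvowteoso*.
The last vowel of the plural form *jefvowteoso* is /o/, which is a back vowel, so the dative suffix is -o, giving *jefvowteosoo*.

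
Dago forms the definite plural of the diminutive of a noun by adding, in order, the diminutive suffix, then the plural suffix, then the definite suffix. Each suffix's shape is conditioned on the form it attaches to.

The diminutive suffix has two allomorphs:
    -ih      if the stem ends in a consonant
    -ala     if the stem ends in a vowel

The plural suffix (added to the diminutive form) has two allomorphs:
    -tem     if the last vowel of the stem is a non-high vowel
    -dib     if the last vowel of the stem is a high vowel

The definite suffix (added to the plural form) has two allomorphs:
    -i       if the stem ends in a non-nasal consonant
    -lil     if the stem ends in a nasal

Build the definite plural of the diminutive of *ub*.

*ub* — final sound /b/ (a consonant) → -ih → *ubih*.
The diminutive form *ubih*: last vowel = /i/, a high vowel → -dib → *ubihdib*.
The final consonant of the plural form *ubihdib* is /b/, which is non-nasal, so the definite suffix is -i, giving *ubihdibi*.

ubihdibi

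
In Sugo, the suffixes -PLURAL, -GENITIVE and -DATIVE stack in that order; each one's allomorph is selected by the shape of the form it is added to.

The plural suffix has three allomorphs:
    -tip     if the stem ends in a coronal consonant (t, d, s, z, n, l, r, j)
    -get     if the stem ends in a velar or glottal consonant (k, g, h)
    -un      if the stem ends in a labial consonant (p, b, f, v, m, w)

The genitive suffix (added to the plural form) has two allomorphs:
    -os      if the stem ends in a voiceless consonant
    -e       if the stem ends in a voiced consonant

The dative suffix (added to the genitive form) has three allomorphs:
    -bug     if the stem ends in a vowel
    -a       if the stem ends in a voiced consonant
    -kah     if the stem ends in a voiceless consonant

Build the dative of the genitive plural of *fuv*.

fuvunebug

*fuv*: final consonant = /v/, labial → -un → *fuvun*.
The plural form *fuvun* — final consonant /n/ (voiced) → -e → *fuvune*.
The final sound of the genitive form *fuvune* is /e/, which is a vowel, so the dative suffix is -bug, giving *fuvunebug*.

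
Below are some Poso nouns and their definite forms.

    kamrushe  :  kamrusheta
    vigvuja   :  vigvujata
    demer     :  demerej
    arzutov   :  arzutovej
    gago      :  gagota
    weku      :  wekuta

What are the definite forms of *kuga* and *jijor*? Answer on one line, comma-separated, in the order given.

Looking at the final sound of each stem: -ej when the stem ends in a consonant (*demer*, *arzutov*); -ta when the stem ends in a vowel (*kamrushe*, *vigvuja*, *gago*, *weku*).
Since the final sound of *kuga* is /a/ (a vowel), it takes -ta, giving *kugata*.
The final sound of *jijor* is /r/, which is a consonant, so the suffix is -ej, giving *jijorej*.

kugata, jijorej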